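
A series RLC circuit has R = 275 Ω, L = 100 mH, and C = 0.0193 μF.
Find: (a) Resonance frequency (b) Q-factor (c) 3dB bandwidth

Step 1 — Resonance condition Im(Z)=0 gives ω₀ = 1/√(LC).
Step 2 — ω₀ = 1/√(0.1·1.93e-08) = 2.276e+04 rad/s.
Step 3 — f₀ = ω₀/(2π) = 3623 Hz.
Step 4 — Series Q: Q = ω₀L/R = 2.276e+04·0.1/275 = 8.277.
Step 5 — 3dB bandwidth: Δω = ω₀/Q = 2750 rad/s; BW = Δω/(2π) = 437.7 Hz.

(a) f₀ = 3623 Hz  (b) Q = 8.277  (c) BW = 437.7 Hz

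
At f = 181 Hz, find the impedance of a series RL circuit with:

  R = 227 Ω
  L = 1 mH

Step 1 — Angular frequency: ω = 2π·f = 2π·181 = 1137 rad/s.
Step 2 — Component impedances:
  R: Z = R = 227 Ω
  L: Z = jωL = j·1137·0.001 = 0 + j1.137 Ω
Step 3 — Series combination: Z_total = R + L = 227 + j1.137 Ω = 227∠0.3° Ω.

Z = 227 + j1.137 Ω = 227∠0.3° Ω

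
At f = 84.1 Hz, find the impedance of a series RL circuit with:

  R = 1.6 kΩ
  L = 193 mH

Step 1 — Angular frequency: ω = 2π·f = 2π·84.1 = 528.4 rad/s.
Step 2 — Component impedances:
  R: Z = R = 1600 Ω
  L: Z = jωL = j·528.4·0.193 = 0 + j102 Ω
Step 3 — Series combination: Z_total = R + L = 1600 + j102 Ω = 1603∠3.6° Ω.

Z = 1600 + j102 Ω = 1603∠3.6° Ω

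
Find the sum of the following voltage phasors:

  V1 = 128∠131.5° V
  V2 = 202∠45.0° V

Step 1 — Convert each phasor to rectangular form:
  V1 = 128·(cos(131.5°) + j·sin(131.5°)) = -84.82 + j95.87 V
  V2 = 202·(cos(45.0°) + j·sin(45.0°)) = 142.8 + j142.8 V
Step 2 — Sum components: V_total = 58.02 + j238.7 V.
Step 3 — Convert to polar: |V_total| = 245.7 V, ∠V_total = 76.3°.

V_total = 245.7∠76.3° V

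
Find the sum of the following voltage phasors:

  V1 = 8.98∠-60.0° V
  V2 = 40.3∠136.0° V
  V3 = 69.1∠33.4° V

Step 1 — Convert each phasor to rectangular form:
  V1 = 8.98·(cos(-60.0°) + j·sin(-60.0°)) = 4.49 - j7.777 V
  V2 = 40.3·(cos(136.0°) + j·sin(136.0°)) = -28.99 + j27.99 V
  V3 = 69.1·(cos(33.4°) + j·sin(33.4°)) = 57.69 + j38.04 V
Step 2 — Sum components: V_total = 33.19 + j58.26 V.
Step 3 — Convert to polar: |V_total| = 67.05 V, ∠V_total = 60.3°.

V_total = 67.05∠60.3° V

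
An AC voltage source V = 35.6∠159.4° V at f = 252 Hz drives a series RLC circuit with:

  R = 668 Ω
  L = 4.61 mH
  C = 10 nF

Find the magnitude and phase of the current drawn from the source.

Step 1 — Angular frequency: ω = 2π·f = 2π·252 = 1583 rad/s.
Step 2 — Component impedances:
  R: Z = R = 668 Ω
  L: Z = jωL = j·1583·0.00461 = 0 + j7.299 Ω
  C: Z = 1/(jωC) = -j/(ω·C) = 0 - j6.316e+04 Ω
Step 3 — Series combination: Z_total = R + L + C = 668 - j6.315e+04 Ω = 6.315e+04∠-89.4° Ω.
Step 4 — Source phasor: V = 35.6∠159.4° V = -33.32 + j12.53 V.
Step 5 — Ohm's law: I = V / Z_total = (-33.32 + j12.53) / (668 - j6.315e+04) = -0.0002039 - j0.0005255 A.
Step 6 — Convert to polar: |I| = 0.0005637 A, ∠I = -111.2°.

I = 0.0005637∠-111.2° A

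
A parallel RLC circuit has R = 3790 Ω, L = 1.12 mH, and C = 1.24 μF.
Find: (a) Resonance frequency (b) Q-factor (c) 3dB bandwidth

Step 1 — Resonance: ω₀ = 1/√(LC) = 1/√(0.00112·1.24e-06) = 2.683e+04 rad/s.
Step 2 — f₀ = ω₀/(2π) = 4271 Hz.
Step 3 — Parallel Q: Q = R/(ω₀L) = 3790/(2.683e+04·0.00112) = 126.1.
Step 4 — Bandwidth: Δω = ω₀/Q = 212.8 rad/s; BW = Δω/(2π) = 33.87 Hz.

(a) f₀ = 4271 Hz  (b) Q = 126.1  (c) BW = 33.87 Hz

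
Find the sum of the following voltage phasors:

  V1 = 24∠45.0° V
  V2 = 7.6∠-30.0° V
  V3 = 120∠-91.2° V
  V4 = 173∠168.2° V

Step 1 — Convert each phasor to rectangular form:
  V1 = 24·(cos(45.0°) + j·sin(45.0°)) = 16.97 + j16.97 V
  V2 = 7.6·(cos(-30.0°) + j·sin(-30.0°)) = 6.582 - j3.8 V
  V3 = 120·(cos(-91.2°) + j·sin(-91.2°)) = -2.513 - j120 V
  V4 = 173·(cos(168.2°) + j·sin(168.2°)) = -169.3 + j35.38 V
Step 2 — Sum components: V_total = -148.3 - j71.43 V.
Step 3 — Convert to polar: |V_total| = 164.6 V, ∠V_total = -154.3°.

V_total = 164.6∠-154.3° V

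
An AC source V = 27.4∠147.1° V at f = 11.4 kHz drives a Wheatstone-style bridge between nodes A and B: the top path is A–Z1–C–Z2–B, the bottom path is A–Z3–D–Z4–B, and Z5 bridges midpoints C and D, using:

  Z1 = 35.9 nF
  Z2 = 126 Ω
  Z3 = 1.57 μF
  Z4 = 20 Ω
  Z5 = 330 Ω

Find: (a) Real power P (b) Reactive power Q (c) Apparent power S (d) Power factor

Step 1 — Angular frequency: ω = 2π·f = 2π·1.14e+04 = 7.163e+04 rad/s.
Step 2 — Component impedances:
  Z1: Z = 1/(jωC) = -j/(ω·C) = 0 - j388.9 Ω
  Z2: Z = R = 126 Ω
  Z3: Z = 1/(jωC) = -j/(ω·C) = 0 - j8.892 Ω
  Z4: Z = R = 20 Ω
  Z5: Z = R = 330 Ω
Step 3 — Bridge requires nodal analysis (the Z5 bridge couples midpoints C and D, so the two paths cannot be reduced to a simple series/parallel combination). Setting node B to ground and injecting 1 A at node A, the 3-node admittance system at A, C, D solves to V_A = Z_AB = 18.51 - j9.011 Ω = 20.59∠-26.0° Ω.
Step 4 — Source phasor: V = 27.4∠147.1° V = -23.01 + j14.88 V.
Step 5 — Current: I = V / Z = -1.321 + j0.1608 A = 1.331∠173.1° A.
Step 6 — Complex power: S = V·I* = 32.79 - j15.96 VA.
Step 7 — Real power: P = Re(S) = 32.79 W.
Step 8 — Reactive power: Q = Im(S) = -15.96 VAR.
Step 9 — Apparent power: |S| = 36.47 VA.
Step 10 — Power factor: PF = P/|S| = 0.8991 (leading).

(a) P = 32.79 W  (b) Q = -15.96 VAR  (c) S = 36.47 VA  (d) PF = 0.8991 (leading)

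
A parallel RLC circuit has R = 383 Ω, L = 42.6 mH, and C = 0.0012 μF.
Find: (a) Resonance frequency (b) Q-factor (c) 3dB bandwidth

Step 1 — Resonance: ω₀ = 1/√(LC) = 1/√(0.0426·1.2e-09) = 1.399e+05 rad/s.
Step 2 — f₀ = ω₀/(2π) = 2.226e+04 Hz.
Step 3 — Parallel Q: Q = R/(ω₀L) = 383/(1.399e+05·0.0426) = 0.06428.
Step 4 — Bandwidth: Δω = ω₀/Q = 2.176e+06 rad/s; BW = Δω/(2π) = 3.463e+05 Hz.

(a) f₀ = 2.226e+04 Hz  (b) Q = 0.06428  (c) BW = 3.463e+05 Hz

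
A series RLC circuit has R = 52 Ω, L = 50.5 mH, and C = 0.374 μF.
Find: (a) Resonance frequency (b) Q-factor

Step 1 — Resonance condition Im(Z)=0 gives ω₀ = 1/√(LC).
Step 2 — ω₀ = 1/√(0.0505·3.74e-07) = 7276 rad/s.
Step 3 — f₀ = ω₀/(2π) = 1158 Hz.
Step 4 — Series Q: Q = ω₀L/R = 7276·0.0505/52 = 7.067.

(a) f₀ = 1158 Hz  (b) Q = 7.067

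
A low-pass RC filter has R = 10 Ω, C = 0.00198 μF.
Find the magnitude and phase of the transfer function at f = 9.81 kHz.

Step 1 — Angular frequency: ω = 2π·9810 = 6.164e+04 rad/s.
Step 2 — Transfer function: H(jω) = 1/(1 + jωRC).
Step 3 — Denominator: 1 + jωRC = 1 + j·6.164e+04·10·1.98e-09 = 1 + j0.00122.
Step 4 — H = 1 - j0.00122.
Step 5 — Magnitude: |H| = 1 (-0.0 dB); phase: φ = -0.1°.

|H| = 1 (-0.0 dB), φ = -0.1°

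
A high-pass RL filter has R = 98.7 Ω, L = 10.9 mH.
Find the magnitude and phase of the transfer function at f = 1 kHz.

Step 1 — Angular frequency: ω = 2π·1000 = 6283 rad/s.
Step 2 — Transfer function: H(jω) = jωL/(R + jωL).
Step 3 — Numerator jωL = j·68.49; denominator R + jωL = 98.7 + j68.49.
Step 4 — H = 0.325 + j0.4684.
Step 5 — Magnitude: |H| = 0.5701 (-4.9 dB); phase: φ = 55.2°.

|H| = 0.5701 (-4.9 dB), φ = 55.2°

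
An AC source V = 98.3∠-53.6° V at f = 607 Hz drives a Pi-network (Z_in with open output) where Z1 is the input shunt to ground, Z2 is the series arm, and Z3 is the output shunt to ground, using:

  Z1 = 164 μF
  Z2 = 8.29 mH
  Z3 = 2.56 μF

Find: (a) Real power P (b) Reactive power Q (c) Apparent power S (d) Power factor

Step 1 — Angular frequency: ω = 2π·f = 2π·607 = 3814 rad/s.
Step 2 — Component impedances:
  Z1: Z = 1/(jωC) = -j/(ω·C) = 0 - j1.599 Ω
  Z2: Z = jωL = j·3814·0.00829 = 0 + j31.62 Ω
  Z3: Z = 1/(jωC) = -j/(ω·C) = 0 - j102.4 Ω
Step 3 — With open output, the series arm Z2 and the output shunt Z3 appear in series to ground: Z2 + Z3 = 0 - j70.8 Ω.
Step 4 — Parallel with input shunt Z1: Z_in = Z1 || (Z2 + Z3) = 0 - j1.563 Ω = 1.563∠-90.0° Ω.
Step 5 — Source phasor: V = 98.3∠-53.6° V = 58.33 - j79.12 V.
Step 6 — Current: I = V / Z = 50.61 + j37.31 A = 62.87∠36.4° A.
Step 7 — Complex power: S = V·I* = 0 - j6180 VA.
Step 8 — Real power: P = Re(S) = 0 W.
Step 9 — Reactive power: Q = Im(S) = -6180 VAR.
Step 10 — Apparent power: |S| = 6180 VA.
Step 11 — Power factor: PF = P/|S| = 0 (leading).

(a) P = 0 W  (b) Q = -6180 VAR  (c) S = 6180 VA  (d) PF = 0 (leading)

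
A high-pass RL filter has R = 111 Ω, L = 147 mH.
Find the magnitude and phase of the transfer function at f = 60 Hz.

Step 1 — Angular frequency: ω = 2π·60 = 377 rad/s.
Step 2 — Transfer function: H(jω) = jωL/(R + jωL).
Step 3 — Numerator jωL = j·55.42; denominator R + jωL = 111 + j55.42.
Step 4 — H = 0.1995 + j0.3996.
Step 5 — Magnitude: |H| = 0.4467 (-7.0 dB); phase: φ = 63.5°.

|H| = 0.4467 (-7.0 dB), φ = 63.5°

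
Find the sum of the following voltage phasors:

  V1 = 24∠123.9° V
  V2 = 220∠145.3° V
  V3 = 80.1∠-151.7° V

Step 1 — Convert each phasor to rectangular form:
  V1 = 24·(cos(123.9°) + j·sin(123.9°)) = -13.39 + j19.92 V
  V2 = 220·(cos(145.3°) + j·sin(145.3°)) = -180.9 + j125.2 V
  V3 = 80.1·(cos(-151.7°) + j·sin(-151.7°)) = -70.53 - j37.97 V
Step 2 — Sum components: V_total = -264.8 + j107.2 V.
Step 3 — Convert to polar: |V_total| = 285.7 V, ∠V_total = 158.0°.

V_total = 285.7∠158.0° V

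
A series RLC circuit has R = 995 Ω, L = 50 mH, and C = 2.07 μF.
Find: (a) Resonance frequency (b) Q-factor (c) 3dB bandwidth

Step 1 — Resonance: ω₀ = 1/√(LC) = 1/√(0.05·2.07e-06) = 3108 rad/s.
Step 2 — f₀ = ω₀/(2π) = 494.7 Hz.
Step 3 — Series Q: Q = ω₀L/R = 3108·0.05/995 = 0.1562.
Step 4 — Bandwidth: Δω = ω₀/Q = 1.99e+04 rad/s; BW = Δω/(2π) = 3167 Hz.

(a) f₀ = 494.7 Hz  (b) Q = 0.1562  (c) BW = 3167 Hz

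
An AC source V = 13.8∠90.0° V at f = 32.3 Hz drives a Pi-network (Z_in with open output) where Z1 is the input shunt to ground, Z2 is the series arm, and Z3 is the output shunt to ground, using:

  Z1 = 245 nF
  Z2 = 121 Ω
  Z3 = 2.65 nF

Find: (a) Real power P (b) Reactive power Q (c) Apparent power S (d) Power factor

Step 1 — Angular frequency: ω = 2π·f = 2π·32.3 = 202.9 rad/s.
Step 2 — Component impedances:
  Z1: Z = 1/(jωC) = -j/(ω·C) = 0 - j2.011e+04 Ω
  Z2: Z = R = 121 Ω
  Z3: Z = 1/(jωC) = -j/(ω·C) = 0 - j1.859e+06 Ω
Step 3 — With open output, the series arm Z2 and the output shunt Z3 appear in series to ground: Z2 + Z3 = 121 - j1.859e+06 Ω.
Step 4 — Parallel with input shunt Z1: Z_in = Z1 || (Z2 + Z3) = 0.01385 - j1.99e+04 Ω = 1.99e+04∠-90.0° Ω.
Step 5 — Source phasor: V = 13.8∠90.0° V = 0 + j13.8 V.
Step 6 — Current: I = V / Z = -0.0006936 + j4.83e-10 A = 0.0006936∠180.0° A.
Step 7 — Complex power: S = V·I* = 6.665e-09 - j0.009571 VA.
Step 8 — Real power: P = Re(S) = 6.665e-09 W.
Step 9 — Reactive power: Q = Im(S) = -0.009571 VAR.
Step 10 — Apparent power: |S| = 0.009571 VA.
Step 11 — Power factor: PF = P/|S| = 6.963e-07 (leading).

(a) P = 6.665e-09 W  (b) Q = -0.009571 VAR  (c) S = 0.009571 VA  (d) PF = 6.963e-07 (leading)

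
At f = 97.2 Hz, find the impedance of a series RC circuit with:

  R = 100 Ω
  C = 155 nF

Step 1 — Angular frequency: ω = 2π·f = 2π·97.2 = 610.7 rad/s.
Step 2 — Component impedances:
  R: Z = R = 100 Ω
  C: Z = 1/(jωC) = -j/(ω·C) = 0 - j1.056e+04 Ω
Step 3 — Series combination: Z_total = R + C = 100 - j1.056e+04 Ω = 1.056e+04∠-89.5° Ω.

Z = 100 - j1.056e+04 Ω = 1.056e+04∠-89.5° Ω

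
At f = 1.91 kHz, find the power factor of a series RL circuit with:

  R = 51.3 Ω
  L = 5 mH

Step 1 — Angular frequency: ω = 2π·f = 2π·1910 = 1.2e+04 rad/s.
Step 2 — Component impedances:
  R: Z = R = 51.3 Ω
  L: Z = jωL = j·1.2e+04·0.005 = 0 + j60 Ω
Step 3 — Series combination: Z_total = R + L = 51.3 + j60 Ω = 78.94∠49.5° Ω.
Step 4 — Power factor: PF = cos(φ) = Re(Z)/|Z| = 51.3/78.944 = 0.6498.
Step 5 — Type: Im(Z) = 60 ⇒ lagging (phase φ = 49.5°).

PF = 0.6498 (lagging, φ = 49.5°)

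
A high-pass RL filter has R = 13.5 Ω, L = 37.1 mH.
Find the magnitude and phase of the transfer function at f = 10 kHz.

Step 1 — Angular frequency: ω = 2π·1e+04 = 6.283e+04 rad/s.
Step 2 — Transfer function: H(jω) = jωL/(R + jωL).
Step 3 — Numerator jωL = j·2331; denominator R + jωL = 13.5 + j2331.
Step 4 — H = 1 + j0.005791.
Step 5 — Magnitude: |H| = 1 (-0.0 dB); phase: φ = 0.3°.

|H| = 1 (-0.0 dB), φ = 0.3°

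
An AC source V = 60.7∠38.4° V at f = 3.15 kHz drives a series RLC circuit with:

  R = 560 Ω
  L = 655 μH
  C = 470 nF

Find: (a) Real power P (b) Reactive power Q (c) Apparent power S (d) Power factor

Step 1 — Angular frequency: ω = 2π·f = 2π·3150 = 1.979e+04 rad/s.
Step 2 — Component impedances:
  R: Z = R = 560 Ω
  L: Z = jωL = j·1.979e+04·0.000655 = 0 + j12.96 Ω
  C: Z = 1/(jωC) = -j/(ω·C) = 0 - j107.5 Ω
Step 3 — Series combination: Z_total = R + L + C = 560 - j94.54 Ω = 567.9∠-9.6° Ω.
Step 4 — Source phasor: V = 60.7∠38.4° V = 47.57 + j37.7 V.
Step 5 — Current: I = V / Z = 0.07154 + j0.07941 A = 0.1069∠48.0° A.
Step 6 — Complex power: S = V·I* = 6.397 - j1.08 VA.
Step 7 — Real power: P = Re(S) = 6.397 W.
Step 8 — Reactive power: Q = Im(S) = -1.08 VAR.
Step 9 — Apparent power: |S| = 6.488 VA.
Step 10 — Power factor: PF = P/|S| = 0.986 (leading).

(a) P = 6.397 W  (b) Q = -1.08 VAR  (c) S = 6.488 VA  (d) PF = 0.986 (leading)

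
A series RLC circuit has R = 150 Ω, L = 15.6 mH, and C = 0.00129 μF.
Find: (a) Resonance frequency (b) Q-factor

Step 1 — Resonance condition Im(Z)=0 gives ω₀ = 1/√(LC).
Step 2 — ω₀ = 1/√(0.0156·1.29e-09) = 2.229e+05 rad/s.
Step 3 — f₀ = ω₀/(2π) = 3.548e+04 Hz.
Step 4 — Series Q: Q = ω₀L/R = 2.229e+05·0.0156/150 = 23.18.

(a) f₀ = 3.548e+04 Hz  (b) Q = 23.18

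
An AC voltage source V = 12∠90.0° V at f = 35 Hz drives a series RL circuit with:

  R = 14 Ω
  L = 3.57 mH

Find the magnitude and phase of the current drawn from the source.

Step 1 — Angular frequency: ω = 2π·f = 2π·35 = 219.9 rad/s.
Step 2 — Component impedances:
  R: Z = R = 14 Ω
  L: Z = jωL = j·219.9·0.00357 = 0 + j0.7851 Ω
Step 3 — Series combination: Z_total = R + L = 14 + j0.7851 Ω = 14.02∠3.2° Ω.
Step 4 — Source phasor: V = 12∠90.0° V = 0 + j12 V.
Step 5 — Ohm's law: I = V / Z_total = (0 + j12) / (14 + j0.7851) = 0.04792 + j0.8545 A.
Step 6 — Convert to polar: |I| = 0.8558 A, ∠I = 86.8°.

I = 0.8558∠86.8° A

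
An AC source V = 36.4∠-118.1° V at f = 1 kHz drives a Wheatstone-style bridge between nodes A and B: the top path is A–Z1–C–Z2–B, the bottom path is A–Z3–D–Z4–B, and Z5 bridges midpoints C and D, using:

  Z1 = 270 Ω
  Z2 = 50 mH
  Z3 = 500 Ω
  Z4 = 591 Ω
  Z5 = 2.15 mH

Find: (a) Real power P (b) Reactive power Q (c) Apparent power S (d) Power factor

Step 1 — Angular frequency: ω = 2π·f = 2π·1000 = 6283 rad/s.
Step 2 — Component impedances:
  Z1: Z = R = 270 Ω
  Z2: Z = jωL = j·6283·0.05 = 0 + j314.2 Ω
  Z3: Z = R = 500 Ω
  Z4: Z = R = 591 Ω
  Z5: Z = jωL = j·6283·0.00215 = 0 + j13.51 Ω
Step 3 — Bridge requires nodal analysis (the Z5 bridge couples midpoints C and D, so the two paths cannot be reduced to a simple series/parallel combination). Setting node B to ground and injecting 1 A at node A, the 3-node admittance system at A, C, D solves to V_A = Z_AB = 306.9 + j242.8 Ω = 391.3∠38.4° Ω.
Step 4 — Source phasor: V = 36.4∠-118.1° V = -17.14 - j32.11 V.
Step 5 — Current: I = V / Z = -0.08527 - j0.03716 A = 0.09301∠-156.5° A.
Step 6 — Complex power: S = V·I* = 2.655 + j2.101 VA.
Step 7 — Real power: P = Re(S) = 2.655 W.
Step 8 — Reactive power: Q = Im(S) = 2.101 VAR.
Step 9 — Apparent power: |S| = 3.386 VA.
Step 10 — Power factor: PF = P/|S| = 0.7842 (lagging).

(a) P = 2.655 W  (b) Q = 2.101 VAR  (c) S = 3.386 VA  (d) PF = 0.7842 (lagging)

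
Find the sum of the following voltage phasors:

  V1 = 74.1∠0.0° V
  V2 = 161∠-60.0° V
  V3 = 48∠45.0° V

Step 1 — Convert each phasor to rectangular form:
  V1 = 74.1·(cos(0.0°) + j·sin(0.0°)) = 74.1 V
  V2 = 161·(cos(-60.0°) + j·sin(-60.0°)) = 80.5 - j139.4 V
  V3 = 48·(cos(45.0°) + j·sin(45.0°)) = 33.94 + j33.94 V
Step 2 — Sum components: V_total = 188.5 - j105.5 V.
Step 3 — Convert to polar: |V_total| = 216 V, ∠V_total = -29.2°.

V_total = 216∠-29.2° V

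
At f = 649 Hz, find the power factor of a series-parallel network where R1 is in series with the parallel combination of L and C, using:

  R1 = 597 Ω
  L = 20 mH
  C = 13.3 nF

Step 1 — Angular frequency: ω = 2π·f = 2π·649 = 4078 rad/s.
Step 2 — Component impedances:
  R1: Z = R = 597 Ω
  L: Z = jωL = j·4078·0.02 = 0 + j81.56 Ω
  C: Z = 1/(jωC) = -j/(ω·C) = 0 - j1.844e+04 Ω
Step 3 — Parallel branch: L || C = 1/(1/L + 1/C) = 0 + j81.92 Ω.
Step 4 — Series with R1: Z_total = R1 + (L || C) = 597 + j81.92 Ω = 602.6∠7.8° Ω.
Step 5 — Power factor: PF = cos(φ) = Re(Z)/|Z| = 597/602.6 = 0.9907.
Step 6 — Type: Im(Z) = 81.92 ⇒ lagging (phase φ = 7.8°).

PF = 0.9907 (lagging, φ = 7.8°)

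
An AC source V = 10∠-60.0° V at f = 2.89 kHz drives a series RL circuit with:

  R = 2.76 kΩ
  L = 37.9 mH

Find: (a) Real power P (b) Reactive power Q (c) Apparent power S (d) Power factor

Step 1 — Angular frequency: ω = 2π·f = 2π·2890 = 1.816e+04 rad/s.
Step 2 — Component impedances:
  R: Z = R = 2760 Ω
  L: Z = jωL = j·1.816e+04·0.0379 = 0 + j688.2 Ω
Step 3 — Series combination: Z_total = R + L = 2760 + j688.2 Ω = 2845∠14.0° Ω.
Step 4 — Source phasor: V = 10∠-60.0° V = 5 - j8.66 V.
Step 5 — Current: I = V / Z = 0.0009689 - j0.003379 A = 0.003516∠-74.0° A.
Step 6 — Complex power: S = V·I* = 0.03411 + j0.008506 VA.
Step 7 — Real power: P = Re(S) = 0.03411 W.
Step 8 — Reactive power: Q = Im(S) = 0.008506 VAR.
Step 9 — Apparent power: |S| = 0.03516 VA.
Step 10 — Power factor: PF = P/|S| = 0.9703 (lagging).

(a) P = 0.03411 W  (b) Q = 0.008506 VAR  (c) S = 0.03516 VA  (d) PF = 0.9703 (lagging)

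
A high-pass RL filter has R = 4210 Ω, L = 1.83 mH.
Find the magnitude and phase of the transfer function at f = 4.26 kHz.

Step 1 — Angular frequency: ω = 2π·4260 = 2.677e+04 rad/s.
Step 2 — Transfer function: H(jω) = jωL/(R + jωL).
Step 3 — Numerator jωL = j·48.98; denominator R + jωL = 4210 + j48.98.
Step 4 — H = 0.0001353 + j0.01163.
Step 5 — Magnitude: |H| = 0.01163 (-38.7 dB); phase: φ = 89.3°.

|H| = 0.01163 (-38.7 dB), φ = 89.3°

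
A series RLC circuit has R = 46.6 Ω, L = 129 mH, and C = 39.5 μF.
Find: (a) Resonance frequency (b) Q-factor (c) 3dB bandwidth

Step 1 — Resonance: ω₀ = 1/√(LC) = 1/√(0.129·3.95e-05) = 443 rad/s.
Step 2 — f₀ = ω₀/(2π) = 70.51 Hz.
Step 3 — Series Q: Q = ω₀L/R = 443·0.129/46.6 = 1.226.
Step 4 — Bandwidth: Δω = ω₀/Q = 361.2 rad/s; BW = Δω/(2π) = 57.49 Hz.

(a) f₀ = 70.51 Hz  (b) Q = 1.226  (c) BW = 57.49 Hz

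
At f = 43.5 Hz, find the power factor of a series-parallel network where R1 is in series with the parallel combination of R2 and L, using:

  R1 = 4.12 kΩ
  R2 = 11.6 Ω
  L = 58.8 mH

Step 1 — Angular frequency: ω = 2π·f = 2π·43.5 = 273.3 rad/s.
Step 2 — Component impedances:
  R1: Z = R = 4120 Ω
  R2: Z = R = 11.6 Ω
  L: Z = jωL = j·273.3·0.0588 = 0 + j16.07 Ω
Step 3 — Parallel branch: R2 || L = 1/(1/R2 + 1/L) = 7.627 + j5.505 Ω.
Step 4 — Series with R1: Z_total = R1 + (R2 || L) = 4128 + j5.505 Ω = 4128∠0.1° Ω.
Step 5 — Power factor: PF = cos(φ) = Re(Z)/|Z| = 4128/4128 = 1.
Step 6 — Type: Im(Z) = 5.505 ⇒ lagging (phase φ = 0.1°).

PF = 1 (lagging, φ = 0.1°)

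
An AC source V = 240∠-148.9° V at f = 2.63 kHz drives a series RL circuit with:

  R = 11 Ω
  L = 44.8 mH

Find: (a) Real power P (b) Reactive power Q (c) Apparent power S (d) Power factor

Step 1 — Angular frequency: ω = 2π·f = 2π·2630 = 1.652e+04 rad/s.
Step 2 — Component impedances:
  R: Z = R = 11 Ω
  L: Z = jωL = j·1.652e+04·0.0448 = 0 + j740.3 Ω
Step 3 — Series combination: Z_total = R + L = 11 + j740.3 Ω = 740.4∠89.1° Ω.
Step 4 — Source phasor: V = 240∠-148.9° V = -205.5 - j124 V.
Step 5 — Current: I = V / Z = -0.1715 + j0.275 A = 0.3242∠122.0° A.
Step 6 — Complex power: S = V·I* = 1.156 + j77.79 VA.
Step 7 — Real power: P = Re(S) = 1.156 W.
Step 8 — Reactive power: Q = Im(S) = 77.79 VAR.
Step 9 — Apparent power: |S| = 77.8 VA.
Step 10 — Power factor: PF = P/|S| = 0.01486 (lagging).

(a) P = 1.156 W  (b) Q = 77.79 VAR  (c) S = 77.8 VA  (d) PF = 0.01486 (lagging)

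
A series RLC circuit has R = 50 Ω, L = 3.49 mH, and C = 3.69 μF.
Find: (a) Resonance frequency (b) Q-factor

Step 1 — Resonance condition Im(Z)=0 gives ω₀ = 1/√(LC).
Step 2 — ω₀ = 1/√(0.00349·3.69e-06) = 8812 rad/s.
Step 3 — f₀ = ω₀/(2π) = 1402 Hz.
Step 4 — Series Q: Q = ω₀L/R = 8812·0.00349/50 = 0.6151.

(a) f₀ = 1402 Hz  (b) Q = 0.6151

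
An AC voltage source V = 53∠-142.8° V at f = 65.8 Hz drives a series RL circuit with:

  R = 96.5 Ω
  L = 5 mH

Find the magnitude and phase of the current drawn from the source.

Step 1 — Angular frequency: ω = 2π·f = 2π·65.8 = 413.4 rad/s.
Step 2 — Component impedances:
  R: Z = R = 96.5 Ω
  L: Z = jωL = j·413.4·0.005 = 0 + j2.067 Ω
Step 3 — Series combination: Z_total = R + L = 96.5 + j2.067 Ω = 96.52∠1.2° Ω.
Step 4 — Source phasor: V = 53∠-142.8° V = -42.22 - j32.04 V.
Step 5 — Ohm's law: I = V / Z_total = (-42.22 - j32.04) / (96.5 + j2.067) = -0.4444 - j0.3225 A.
Step 6 — Convert to polar: |I| = 0.5491 A, ∠I = -144.0°.

I = 0.5491∠-144.0° A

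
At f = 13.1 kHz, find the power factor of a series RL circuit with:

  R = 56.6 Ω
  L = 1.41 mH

Step 1 — Angular frequency: ω = 2π·f = 2π·1.31e+04 = 8.231e+04 rad/s.
Step 2 — Component impedances:
  R: Z = R = 56.6 Ω
  L: Z = jωL = j·8.231e+04·0.00141 = 0 + j116.1 Ω
Step 3 — Series combination: Z_total = R + L = 56.6 + j116.1 Ω = 129.1∠64.0° Ω.
Step 4 — Power factor: PF = cos(φ) = Re(Z)/|Z| = 56.6/129.123 = 0.4383.
Step 5 — Type: Im(Z) = 116.1 ⇒ lagging (phase φ = 64.0°).

PF = 0.4383 (lagging, φ = 64.0°)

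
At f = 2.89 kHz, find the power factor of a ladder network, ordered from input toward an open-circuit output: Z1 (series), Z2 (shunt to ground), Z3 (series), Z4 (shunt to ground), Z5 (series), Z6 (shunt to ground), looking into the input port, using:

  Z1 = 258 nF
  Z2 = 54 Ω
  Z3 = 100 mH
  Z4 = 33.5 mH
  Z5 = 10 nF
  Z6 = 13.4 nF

Step 1 — Angular frequency: ω = 2π·f = 2π·2890 = 1.816e+04 rad/s.
Step 2 — Component impedances:
  Z1: Z = 1/(jωC) = -j/(ω·C) = 0 - j213.5 Ω
  Z2: Z = R = 54 Ω
  Z3: Z = jωL = j·1.816e+04·0.1 = 0 + j1816 Ω
  Z4: Z = jωL = j·1.816e+04·0.0335 = 0 + j608.3 Ω
  Z5: Z = 1/(jωC) = -j/(ω·C) = 0 - j5507 Ω
  Z6: Z = 1/(jωC) = -j/(ω·C) = 0 - j4110 Ω
Step 3 — Ladder network (open output): work backward from the far end, alternating series and parallel combinations. Z_in = 53.97 - j212.3 Ω = 219∠-75.7° Ω.
Step 4 — Power factor: PF = cos(φ) = Re(Z)/|Z| = 53.97/219 = 0.2464.
Step 5 — Type: Im(Z) = -212.3 ⇒ leading (phase φ = -75.7°).

PF = 0.2464 (leading, φ = -75.7°)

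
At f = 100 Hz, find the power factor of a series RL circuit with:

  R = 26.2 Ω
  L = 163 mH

Step 1 — Angular frequency: ω = 2π·f = 2π·100 = 628.3 rad/s.
Step 2 — Component impedances:
  R: Z = R = 26.2 Ω
  L: Z = jωL = j·628.3·0.163 = 0 + j102.4 Ω
Step 3 — Series combination: Z_total = R + L = 26.2 + j102.4 Ω = 105.7∠75.7° Ω.
Step 4 — Power factor: PF = cos(φ) = Re(Z)/|Z| = 26.2/105.71 = 0.2478.
Step 5 — Type: Im(Z) = 102.4 ⇒ lagging (phase φ = 75.7°).

PF = 0.2478 (lagging, φ = 75.7°)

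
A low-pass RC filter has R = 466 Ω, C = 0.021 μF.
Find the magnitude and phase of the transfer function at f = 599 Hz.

Step 1 — Angular frequency: ω = 2π·599 = 3764 rad/s.
Step 2 — Transfer function: H(jω) = 1/(1 + jωRC).
Step 3 — Denominator: 1 + jωRC = 1 + j·3764·466·2.1e-08 = 1 + j0.03683.
Step 4 — H = 0.9986 - j0.03678.
Step 5 — Magnitude: |H| = 0.9993 (-0.0 dB); phase: φ = -2.1°.

|H| = 0.9993 (-0.0 dB), φ = -2.1°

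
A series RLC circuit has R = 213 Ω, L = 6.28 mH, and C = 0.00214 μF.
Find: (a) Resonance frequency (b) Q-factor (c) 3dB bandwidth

Step 1 — Resonance: ω₀ = 1/√(LC) = 1/√(0.00628·2.14e-09) = 2.728e+05 rad/s.
Step 2 — f₀ = ω₀/(2π) = 4.341e+04 Hz.
Step 3 — Series Q: Q = ω₀L/R = 2.728e+05·0.00628/213 = 8.043.
Step 4 — Bandwidth: Δω = ω₀/Q = 3.392e+04 rad/s; BW = Δω/(2π) = 5398 Hz.

(a) f₀ = 4.341e+04 Hz  (b) Q = 8.043  (c) BW = 5398 Hz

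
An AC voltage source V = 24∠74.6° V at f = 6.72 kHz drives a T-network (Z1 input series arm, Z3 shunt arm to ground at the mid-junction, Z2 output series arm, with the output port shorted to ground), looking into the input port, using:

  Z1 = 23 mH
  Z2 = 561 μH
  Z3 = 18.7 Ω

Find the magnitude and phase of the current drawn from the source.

Step 1 — Angular frequency: ω = 2π·f = 2π·6720 = 4.222e+04 rad/s.
Step 2 — Component impedances:
  Z1: Z = jωL = j·4.222e+04·0.023 = 0 + j971.1 Ω
  Z2: Z = jωL = j·4.222e+04·0.000561 = 0 + j23.69 Ω
  Z3: Z = R = 18.7 Ω
Step 3 — With the output port shorted to ground, the output series arm Z2 runs from the junction to ground; the shunt arm Z3 also runs from the junction to ground. They appear in parallel: Z3 || Z2 = 11.52 + j9.095 Ω.
Step 4 — Series with input arm Z1: Z_in = Z1 + (Z3 || Z2) = 11.52 + j980.2 Ω = 980.3∠89.3° Ω.
Step 5 — Source phasor: V = 24∠74.6° V = 6.373 + j23.14 V.
Step 6 — Ohm's law: I = V / Z_total = (6.373 + j23.14) / (11.52 + j980.2) = 0.02368 - j0.006224 A.
Step 7 — Convert to polar: |I| = 0.02448 A, ∠I = -14.7°.

I = 0.02448∠-14.7° A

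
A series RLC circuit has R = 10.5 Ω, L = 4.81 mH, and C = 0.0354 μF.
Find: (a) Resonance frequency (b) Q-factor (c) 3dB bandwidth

Step 1 — Resonance condition Im(Z)=0 gives ω₀ = 1/√(LC).
Step 2 — ω₀ = 1/√(0.00481·3.54e-08) = 7.663e+04 rad/s.
Step 3 — f₀ = ω₀/(2π) = 1.22e+04 Hz.
Step 4 — Series Q: Q = ω₀L/R = 7.663e+04·0.00481/10.5 = 35.11.
Step 5 — 3dB bandwidth: Δω = ω₀/Q = 2183 rad/s; BW = Δω/(2π) = 347.4 Hz.

(a) f₀ = 1.22e+04 Hz  (b) Q = 35.11  (c) BW = 347.4 Hz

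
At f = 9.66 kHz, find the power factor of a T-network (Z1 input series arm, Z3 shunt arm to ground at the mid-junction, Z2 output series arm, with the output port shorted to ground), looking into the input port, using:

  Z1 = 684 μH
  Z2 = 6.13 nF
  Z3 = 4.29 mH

Step 1 — Angular frequency: ω = 2π·f = 2π·9660 = 6.07e+04 rad/s.
Step 2 — Component impedances:
  Z1: Z = jωL = j·6.07e+04·0.000684 = 0 + j41.52 Ω
  Z2: Z = 1/(jωC) = -j/(ω·C) = 0 - j2688 Ω
  Z3: Z = jωL = j·6.07e+04·0.00429 = 0 + j260.4 Ω
Step 3 — With the output port shorted to ground, the output series arm Z2 runs from the junction to ground; the shunt arm Z3 also runs from the junction to ground. They appear in parallel: Z3 || Z2 = 0 + j288.3 Ω.
Step 4 — Series with input arm Z1: Z_in = Z1 + (Z3 || Z2) = 0 + j329.8 Ω = 329.8∠90.0° Ω.
Step 5 — Power factor: PF = cos(φ) = Re(Z)/|Z| = 0/329.8 = 0.
Step 6 — Type: Im(Z) = 329.8 ⇒ lagging (phase φ = 90.0°).

PF = 0 (lagging, φ = 90.0°)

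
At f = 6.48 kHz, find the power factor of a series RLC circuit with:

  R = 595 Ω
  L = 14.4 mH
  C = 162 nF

Step 1 — Angular frequency: ω = 2π·f = 2π·6480 = 4.072e+04 rad/s.
Step 2 — Component impedances:
  R: Z = R = 595 Ω
  L: Z = jωL = j·4.072e+04·0.0144 = 0 + j586.3 Ω
  C: Z = 1/(jωC) = -j/(ω·C) = 0 - j151.6 Ω
Step 3 — Series combination: Z_total = R + L + C = 595 + j434.7 Ω = 736.9∠36.2° Ω.
Step 4 — Power factor: PF = cos(φ) = Re(Z)/|Z| = 595/736.87 = 0.8075.
Step 5 — Type: Im(Z) = 434.7 ⇒ lagging (phase φ = 36.2°).

PF = 0.8075 (lagging, φ = 36.2°)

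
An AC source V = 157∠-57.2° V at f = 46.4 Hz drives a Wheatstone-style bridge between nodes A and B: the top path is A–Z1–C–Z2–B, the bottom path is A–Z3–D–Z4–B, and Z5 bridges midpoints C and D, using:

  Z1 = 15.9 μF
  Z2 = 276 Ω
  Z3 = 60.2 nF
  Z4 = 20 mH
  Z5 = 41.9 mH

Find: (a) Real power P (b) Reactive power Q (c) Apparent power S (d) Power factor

Step 1 — Angular frequency: ω = 2π·f = 2π·46.4 = 291.5 rad/s.
Step 2 — Component impedances:
  Z1: Z = 1/(jωC) = -j/(ω·C) = 0 - j215.7 Ω
  Z2: Z = R = 276 Ω
  Z3: Z = 1/(jωC) = -j/(ω·C) = 0 - j5.698e+04 Ω
  Z4: Z = jωL = j·291.5·0.02 = 0 + j5.831 Ω
  Z5: Z = jωL = j·291.5·0.0419 = 0 + j12.22 Ω
Step 3 — Bridge requires nodal analysis (the Z5 bridge couples midpoints C and D, so the two paths cannot be reduced to a simple series/parallel combination). Setting node B to ground and injecting 1 A at node A, the 3-node admittance system at A, C, D solves to V_A = Z_AB = 1.169 - j197 Ω = 197∠-89.7° Ω.
Step 4 — Source phasor: V = 157∠-57.2° V = 85.05 - j132 V.
Step 5 — Current: I = V / Z = 0.6723 + j0.4277 A = 0.7968∠32.5° A.
Step 6 — Complex power: S = V·I* = 0.7424 - j125.1 VA.
Step 7 — Real power: P = Re(S) = 0.7424 W.
Step 8 — Reactive power: Q = Im(S) = -125.1 VAR.
Step 9 — Apparent power: |S| = 125.1 VA.
Step 10 — Power factor: PF = P/|S| = 0.005934 (leading).

(a) P = 0.7424 W  (b) Q = -125.1 VAR  (c) S = 125.1 VA  (d) PF = 0.005934 (leading)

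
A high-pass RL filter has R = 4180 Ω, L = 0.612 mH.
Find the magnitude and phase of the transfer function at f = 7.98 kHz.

Step 1 — Angular frequency: ω = 2π·7980 = 5.014e+04 rad/s.
Step 2 — Transfer function: H(jω) = jωL/(R + jωL).
Step 3 — Numerator jωL = j·30.69; denominator R + jωL = 4180 + j30.69.
Step 4 — H = 5.389e-05 + j0.007341.
Step 5 — Magnitude: |H| = 0.007341 (-42.7 dB); phase: φ = 89.6°.

|H| = 0.007341 (-42.7 dB), φ = 89.6°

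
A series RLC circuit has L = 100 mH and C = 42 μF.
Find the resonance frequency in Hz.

Step 1 — Resonance condition Im(Z)=0 gives ω₀ = 1/√(LC).
Step 2 — ω₀ = 1/√(0.1·4.2e-05) = 488 rad/s.
Step 3 — f₀ = ω₀/(2π) = 77.66 Hz.

f₀ = 77.66 Hz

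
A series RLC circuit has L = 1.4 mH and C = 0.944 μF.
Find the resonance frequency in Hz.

Step 1 — Resonance condition Im(Z)=0 gives ω₀ = 1/√(LC).
Step 2 — ω₀ = 1/√(0.0014·9.44e-07) = 2.751e+04 rad/s.
Step 3 — f₀ = ω₀/(2π) = 4378 Hz.

f₀ = 4378 Hz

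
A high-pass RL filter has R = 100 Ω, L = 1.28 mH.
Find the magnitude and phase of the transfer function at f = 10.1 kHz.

Step 1 — Angular frequency: ω = 2π·1.01e+04 = 6.346e+04 rad/s.
Step 2 — Transfer function: H(jω) = jωL/(R + jωL).
Step 3 — Numerator jωL = j·81.23; denominator R + jωL = 100 + j81.23.
Step 4 — H = 0.3975 + j0.4894.
Step 5 — Magnitude: |H| = 0.6305 (-4.0 dB); phase: φ = 50.9°.

|H| = 0.6305 (-4.0 dB), φ = 50.9°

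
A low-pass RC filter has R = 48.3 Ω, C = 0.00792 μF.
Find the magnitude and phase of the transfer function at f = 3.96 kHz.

Step 1 — Angular frequency: ω = 2π·3960 = 2.488e+04 rad/s.
Step 2 — Transfer function: H(jω) = 1/(1 + jωRC).
Step 3 — Denominator: 1 + jωRC = 1 + j·2.488e+04·48.3·7.92e-09 = 1 + j0.009518.
Step 4 — H = 0.9999 - j0.009517.
Step 5 — Magnitude: |H| = 1 (-0.0 dB); phase: φ = -0.5°.

|H| = 1 (-0.0 dB), φ = -0.5°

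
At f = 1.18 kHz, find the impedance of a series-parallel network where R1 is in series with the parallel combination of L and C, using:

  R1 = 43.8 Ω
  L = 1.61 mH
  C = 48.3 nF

Step 1 — Angular frequency: ω = 2π·f = 2π·1180 = 7414 rad/s.
Step 2 — Component impedances:
  R1: Z = R = 43.8 Ω
  L: Z = jωL = j·7414·0.00161 = 0 + j11.94 Ω
  C: Z = 1/(jωC) = -j/(ω·C) = 0 - j2792 Ω
Step 3 — Parallel branch: L || C = 1/(1/L + 1/C) = 0 + j11.99 Ω.
Step 4 — Series with R1: Z_total = R1 + (L || C) = 43.8 + j11.99 Ω = 45.41∠15.3° Ω.

Z = 43.8 + j11.99 Ω = 45.41∠15.3° Ω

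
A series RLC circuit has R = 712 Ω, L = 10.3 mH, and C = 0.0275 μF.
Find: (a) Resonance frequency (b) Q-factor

Step 1 — Resonance condition Im(Z)=0 gives ω₀ = 1/√(LC).
Step 2 — ω₀ = 1/√(0.0103·2.75e-08) = 5.942e+04 rad/s.
Step 3 — f₀ = ω₀/(2π) = 9457 Hz.
Step 4 — Series Q: Q = ω₀L/R = 5.942e+04·0.0103/712 = 0.8596.

(a) f₀ = 9457 Hz  (b) Q = 0.8596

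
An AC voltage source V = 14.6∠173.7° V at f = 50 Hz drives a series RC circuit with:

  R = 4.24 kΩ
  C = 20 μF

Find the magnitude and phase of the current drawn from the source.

Step 1 — Angular frequency: ω = 2π·f = 2π·50 = 314.2 rad/s.
Step 2 — Component impedances:
  R: Z = R = 4240 Ω
  C: Z = 1/(jωC) = -j/(ω·C) = 0 - j159.2 Ω
Step 3 — Series combination: Z_total = R + C = 4240 - j159.2 Ω = 4243∠-2.1° Ω.
Step 4 — Source phasor: V = 14.6∠173.7° V = -14.51 + j1.602 V.
Step 5 — Ohm's law: I = V / Z_total = (-14.51 + j1.602) / (4240 - j159.2) = -0.003432 + j0.000249 A.
Step 6 — Convert to polar: |I| = 0.003441 A, ∠I = 175.8°.

I = 0.003441∠175.8° A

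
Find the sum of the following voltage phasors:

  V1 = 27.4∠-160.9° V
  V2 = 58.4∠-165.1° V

Step 1 — Convert each phasor to rectangular form:
  V1 = 27.4·(cos(-160.9°) + j·sin(-160.9°)) = -25.89 - j8.966 V
  V2 = 58.4·(cos(-165.1°) + j·sin(-165.1°)) = -56.44 - j15.02 V
Step 2 — Sum components: V_total = -82.33 - j23.98 V.
Step 3 — Convert to polar: |V_total| = 85.75 V, ∠V_total = -163.8°.

V_total = 85.75∠-163.8° V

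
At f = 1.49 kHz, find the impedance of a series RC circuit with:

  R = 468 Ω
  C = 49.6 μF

Step 1 — Angular frequency: ω = 2π·f = 2π·1490 = 9362 rad/s.
Step 2 — Component impedances:
  R: Z = R = 468 Ω
  C: Z = 1/(jωC) = -j/(ω·C) = 0 - j2.154 Ω
Step 3 — Series combination: Z_total = R + C = 468 - j2.154 Ω = 468∠-0.3° Ω.

Z = 468 - j2.154 Ω = 468∠-0.3° Ω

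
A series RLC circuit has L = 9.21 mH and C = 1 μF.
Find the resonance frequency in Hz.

Step 1 — Resonance condition Im(Z)=0 gives ω₀ = 1/√(LC).
Step 2 — ω₀ = 1/√(0.00921·1e-06) = 1.042e+04 rad/s.
Step 3 — f₀ = ω₀/(2π) = 1658 Hz.

f₀ = 1658 Hz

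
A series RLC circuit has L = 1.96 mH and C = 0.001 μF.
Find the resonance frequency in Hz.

Step 1 — Resonance condition Im(Z)=0 gives ω₀ = 1/√(LC).
Step 2 — ω₀ = 1/√(0.00196·1e-09) = 7.143e+05 rad/s.
Step 3 — f₀ = ω₀/(2π) = 1.137e+05 Hz.

f₀ = 1.137e+05 Hz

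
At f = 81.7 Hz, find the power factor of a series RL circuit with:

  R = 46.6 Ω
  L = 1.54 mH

Step 1 — Angular frequency: ω = 2π·f = 2π·81.7 = 513.3 rad/s.
Step 2 — Component impedances:
  R: Z = R = 46.6 Ω
  L: Z = jωL = j·513.3·0.00154 = 0 + j0.7905 Ω
Step 3 — Series combination: Z_total = R + L = 46.6 + j0.7905 Ω = 46.61∠1.0° Ω.
Step 4 — Power factor: PF = cos(φ) = Re(Z)/|Z| = 46.6/46.6067 = 0.9999.
Step 5 — Type: Im(Z) = 0.7905 ⇒ lagging (phase φ = 1.0°).

PF = 0.9999 (lagging, φ = 1.0°)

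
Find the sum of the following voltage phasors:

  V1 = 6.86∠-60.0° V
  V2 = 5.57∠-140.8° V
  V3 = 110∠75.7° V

Step 1 — Convert each phasor to rectangular form:
  V1 = 6.86·(cos(-60.0°) + j·sin(-60.0°)) = 3.43 - j5.941 V
  V2 = 5.57·(cos(-140.8°) + j·sin(-140.8°)) = -4.316 - j3.52 V
  V3 = 110·(cos(75.7°) + j·sin(75.7°)) = 27.17 + j106.6 V
Step 2 — Sum components: V_total = 26.28 + j97.13 V.
Step 3 — Convert to polar: |V_total| = 100.6 V, ∠V_total = 74.9°.

V_total = 100.6∠74.9° V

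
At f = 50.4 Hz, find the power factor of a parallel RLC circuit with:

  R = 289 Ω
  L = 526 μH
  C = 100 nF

Step 1 — Angular frequency: ω = 2π·f = 2π·50.4 = 316.7 rad/s.
Step 2 — Component impedances:
  R: Z = R = 289 Ω
  L: Z = jωL = j·316.7·0.000526 = 0 + j0.1666 Ω
  C: Z = 1/(jωC) = -j/(ω·C) = 0 - j3.158e+04 Ω
Step 3 — Parallel combination: 1/Z_total = 1/R + 1/L + 1/C; Z_total = 9.601e-05 + j0.1666 Ω = 0.1666∠90.0° Ω.
Step 4 — Power factor: PF = cos(φ) = Re(Z)/|Z| = 9.6006e-05/0.16657 = 0.0005764.
Step 5 — Type: Im(Z) = 0.1666 ⇒ lagging (phase φ = 90.0°).

PF = 0.0005764 (lagging, φ = 90.0°)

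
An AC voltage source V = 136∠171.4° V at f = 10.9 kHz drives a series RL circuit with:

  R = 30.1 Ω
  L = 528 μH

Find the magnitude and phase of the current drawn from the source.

Step 1 — Angular frequency: ω = 2π·f = 2π·1.09e+04 = 6.849e+04 rad/s.
Step 2 — Component impedances:
  R: Z = R = 30.1 Ω
  L: Z = jωL = j·6.849e+04·0.000528 = 0 + j36.16 Ω
Step 3 — Series combination: Z_total = R + L = 30.1 + j36.16 Ω = 47.05∠50.2° Ω.
Step 4 — Source phasor: V = 136∠171.4° V = -134.5 + j20.34 V.
Step 5 — Ohm's law: I = V / Z_total = (-134.5 + j20.34) / (30.1 + j36.16) = -1.496 + j2.473 A.
Step 6 — Convert to polar: |I| = 2.891 A, ∠I = 121.2°.

I = 2.891∠121.2° A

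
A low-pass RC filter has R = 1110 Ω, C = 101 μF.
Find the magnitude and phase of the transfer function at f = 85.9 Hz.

Step 1 — Angular frequency: ω = 2π·85.9 = 539.7 rad/s.
Step 2 — Transfer function: H(jω) = 1/(1 + jωRC).
Step 3 — Denominator: 1 + jωRC = 1 + j·539.7·1110·0.000101 = 1 + j60.51.
Step 4 — H = 0.0002731 - j0.01652.
Step 5 — Magnitude: |H| = 0.01652 (-35.6 dB); phase: φ = -89.1°.

|H| = 0.01652 (-35.6 dB), φ = -89.1°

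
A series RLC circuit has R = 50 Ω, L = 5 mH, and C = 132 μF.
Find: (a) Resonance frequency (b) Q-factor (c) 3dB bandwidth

Step 1 — Resonance condition Im(Z)=0 gives ω₀ = 1/√(LC).
Step 2 — ω₀ = 1/√(0.005·0.000132) = 1231 rad/s.
Step 3 — f₀ = ω₀/(2π) = 195.9 Hz.
Step 4 — Series Q: Q = ω₀L/R = 1231·0.005/50 = 0.1231.
Step 5 — 3dB bandwidth: Δω = ω₀/Q = 1e+04 rad/s; BW = Δω/(2π) = 1592 Hz.

(a) f₀ = 195.9 Hz  (b) Q = 0.1231  (c) BW = 1592 Hz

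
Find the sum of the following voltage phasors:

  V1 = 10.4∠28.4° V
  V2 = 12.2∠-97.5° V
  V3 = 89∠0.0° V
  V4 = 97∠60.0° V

Step 1 — Convert each phasor to rectangular form:
  V1 = 10.4·(cos(28.4°) + j·sin(28.4°)) = 9.148 + j4.946 V
  V2 = 12.2·(cos(-97.5°) + j·sin(-97.5°)) = -1.592 - j12.1 V
  V3 = 89·(cos(0.0°) + j·sin(0.0°)) = 89 V
  V4 = 97·(cos(60.0°) + j·sin(60.0°)) = 48.5 + j84 V
Step 2 — Sum components: V_total = 145.1 + j76.86 V.
Step 3 — Convert to polar: |V_total| = 164.2 V, ∠V_total = 27.9°.

V_total = 164.2∠27.9° V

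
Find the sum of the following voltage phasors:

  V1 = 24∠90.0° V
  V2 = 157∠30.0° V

Step 1 — Convert each phasor to rectangular form:
  V1 = 24·(cos(90.0°) + j·sin(90.0°)) = 0 + j24 V
  V2 = 157·(cos(30.0°) + j·sin(30.0°)) = 136 + j78.5 V
Step 2 — Sum components: V_total = 136 + j102.5 V.
Step 3 — Convert to polar: |V_total| = 170.3 V, ∠V_total = 37.0°.

V_total = 170.3∠37.0° V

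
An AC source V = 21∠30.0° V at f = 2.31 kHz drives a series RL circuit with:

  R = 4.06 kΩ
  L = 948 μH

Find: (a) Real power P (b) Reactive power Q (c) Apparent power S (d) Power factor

Step 1 — Angular frequency: ω = 2π·f = 2π·2310 = 1.451e+04 rad/s.
Step 2 — Component impedances:
  R: Z = R = 4060 Ω
  L: Z = jωL = j·1.451e+04·0.000948 = 0 + j13.76 Ω
Step 3 — Series combination: Z_total = R + L = 4060 + j13.76 Ω = 4060∠0.2° Ω.
Step 4 — Source phasor: V = 21∠30.0° V = 18.19 + j10.5 V.
Step 5 — Current: I = V / Z = 0.004488 + j0.002571 A = 0.005172∠29.8° A.
Step 6 — Complex power: S = V·I* = 0.1086 + j0.0003681 VA.
Step 7 — Real power: P = Re(S) = 0.1086 W.
Step 8 — Reactive power: Q = Im(S) = 0.0003681 VAR.
Step 9 — Apparent power: |S| = 0.1086 VA.
Step 10 — Power factor: PF = P/|S| = 1 (lagging).

(a) P = 0.1086 W  (b) Q = 0.0003681 VAR  (c) S = 0.1086 VA  (d) PF = 1 (lagging)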